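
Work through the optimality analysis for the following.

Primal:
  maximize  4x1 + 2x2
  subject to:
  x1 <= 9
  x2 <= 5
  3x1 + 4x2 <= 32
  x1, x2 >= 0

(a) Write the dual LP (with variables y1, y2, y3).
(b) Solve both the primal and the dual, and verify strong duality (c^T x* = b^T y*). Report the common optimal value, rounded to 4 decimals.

The standard primal-dual pair for 'max c^T x s.t. A x <= b, x >= 0' is:
  Dual:  min b^T y  s.t.  A^T y >= c,  y >= 0.

So the dual LP is:
  minimize  9y1 + 5y2 + 32y3
  subject to:
    y1 + 3y3 >= 4
    y2 + 4y3 >= 2
    y1, y2, y3 >= 0

Solving the primal: x* = (9, 1.25).
  primal value c^T x* = 38.5.
Solving the dual: y* = (2.5, 0, 0.5).
  dual value b^T y* = 38.5.
Strong duality: c^T x* = b^T y*. Confirmed.

38.5


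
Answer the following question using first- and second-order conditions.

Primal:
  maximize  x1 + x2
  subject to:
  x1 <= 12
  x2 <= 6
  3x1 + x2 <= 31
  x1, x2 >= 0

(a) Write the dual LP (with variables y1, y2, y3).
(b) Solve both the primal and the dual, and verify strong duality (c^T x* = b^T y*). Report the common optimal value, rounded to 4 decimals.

The standard primal-dual pair for 'max c^T x s.t. A x <= b, x >= 0' is:
  Dual:  min b^T y  s.t.  A^T y >= c,  y >= 0.

So the dual LP is:
  minimize  12y1 + 6y2 + 31y3
  subject to:
    y1 + 3y3 >= 1
    y2 + y3 >= 1
    y1, y2, y3 >= 0

Solving the primal: x* = (8.3333, 6).
  primal value c^T x* = 14.3333.
Solving the dual: y* = (0, 0.6667, 0.3333).
  dual value b^T y* = 14.3333.
Strong duality: c^T x* = b^T y*. Confirmed.

14.3333


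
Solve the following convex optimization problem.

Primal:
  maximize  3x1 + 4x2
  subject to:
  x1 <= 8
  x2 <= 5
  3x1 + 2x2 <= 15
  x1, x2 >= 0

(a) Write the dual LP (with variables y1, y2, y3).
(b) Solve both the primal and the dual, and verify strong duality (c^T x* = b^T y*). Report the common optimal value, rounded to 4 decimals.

The standard primal-dual pair for 'max c^T x s.t. A x <= b, x >= 0' is:
  Dual:  min b^T y  s.t.  A^T y >= c,  y >= 0.

So the dual LP is:
  minimize  8y1 + 5y2 + 15y3
  subject to:
    y1 + 3y3 >= 3
    y2 + 2y3 >= 4
    y1, y2, y3 >= 0

Solving the primal: x* = (1.6667, 5).
  primal value c^T x* = 25.
Solving the dual: y* = (0, 2, 1).
  dual value b^T y* = 25.
Strong duality: c^T x* = b^T y*. Confirmed.

25


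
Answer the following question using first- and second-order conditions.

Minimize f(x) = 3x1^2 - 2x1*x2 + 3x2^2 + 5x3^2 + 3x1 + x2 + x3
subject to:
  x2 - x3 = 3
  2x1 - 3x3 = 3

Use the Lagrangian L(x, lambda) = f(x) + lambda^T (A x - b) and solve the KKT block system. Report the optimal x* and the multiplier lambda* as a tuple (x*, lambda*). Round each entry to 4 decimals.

Form the Lagrangian:
  L(x, lambda) = (1/2) x^T Q x + c^T x + lambda^T (A x - b)
Stationarity (grad_x L = 0): Q x + c + A^T lambda = 0.
Primal feasibility: A x = b.

This gives the KKT block system:
  [ Q   A^T ] [ x     ]   [-c ]
  [ A    0  ] [ lambda ] = [ b ]

Solving the linear system:
  x*      = (-0.1596, 1.8936, -1.1064)
  lambda* = (-12.6809, 0.8723)
  f(x*)   = 17.867

x* = (-0.1596, 1.8936, -1.1064), lambda* = (-12.6809, 0.8723)


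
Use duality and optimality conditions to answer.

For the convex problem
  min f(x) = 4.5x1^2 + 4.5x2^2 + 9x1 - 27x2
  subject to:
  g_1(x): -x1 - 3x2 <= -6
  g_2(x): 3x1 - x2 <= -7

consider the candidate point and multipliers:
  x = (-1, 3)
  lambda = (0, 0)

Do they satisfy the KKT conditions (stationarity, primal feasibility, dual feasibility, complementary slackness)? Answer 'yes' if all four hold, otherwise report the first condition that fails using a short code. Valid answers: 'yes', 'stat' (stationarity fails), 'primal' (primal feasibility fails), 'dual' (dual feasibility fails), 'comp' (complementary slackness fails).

Gradient of f: grad f(x) = Q x + c = (0, 0)
Constraint values g_i(x) = a_i^T x - b_i:
  g_1((-1, 3)) = -2
  g_2((-1, 3)) = 1
Stationarity residual: grad f(x) + sum_i lambda_i a_i = (0, 0)
  -> stationarity OK
Primal feasibility (all g_i <= 0): FAILS
Dual feasibility (all lambda_i >= 0): OK
Complementary slackness (lambda_i * g_i(x) = 0 for all i): OK

Verdict: the first failing condition is primal_feasibility -> primal.

primal


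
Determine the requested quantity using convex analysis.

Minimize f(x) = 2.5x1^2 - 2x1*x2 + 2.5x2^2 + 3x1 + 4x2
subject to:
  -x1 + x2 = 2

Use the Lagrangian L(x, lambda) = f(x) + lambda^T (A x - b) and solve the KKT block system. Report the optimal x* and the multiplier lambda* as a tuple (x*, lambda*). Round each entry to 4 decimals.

Form the Lagrangian:
  L(x, lambda) = (1/2) x^T Q x + c^T x + lambda^T (A x - b)
Stationarity (grad_x L = 0): Q x + c + A^T lambda = 0.
Primal feasibility: A x = b.

This gives the KKT block system:
  [ Q   A^T ] [ x     ]   [-c ]
  [ A    0  ] [ lambda ] = [ b ]

Solving the linear system:
  x*      = (-2.1667, -0.1667)
  lambda* = (-7.5)
  f(x*)   = 3.9167

x* = (-2.1667, -0.1667), lambda* = (-7.5)


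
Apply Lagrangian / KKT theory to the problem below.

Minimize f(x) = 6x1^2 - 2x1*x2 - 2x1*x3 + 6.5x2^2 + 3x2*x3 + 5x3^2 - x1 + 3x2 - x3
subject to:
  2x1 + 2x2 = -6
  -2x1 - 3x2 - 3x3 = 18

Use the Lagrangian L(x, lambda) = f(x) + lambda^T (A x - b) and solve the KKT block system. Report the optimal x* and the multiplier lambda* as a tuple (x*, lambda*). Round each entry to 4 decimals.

Form the Lagrangian:
  L(x, lambda) = (1/2) x^T Q x + c^T x + lambda^T (A x - b)
Stationarity (grad_x L = 0): Q x + c + A^T lambda = 0.
Primal feasibility: A x = b.

This gives the KKT block system:
  [ Q   A^T ] [ x     ]   [-c ]
  [ A    0  ] [ lambda ] = [ b ]

Solving the linear system:
  x*      = (-1.5934, -1.4066, -3.5311)
  lambda* = (-7.3257, -12.4481)
  f(x*)   = 90.5083

x* = (-1.5934, -1.4066, -3.5311), lambda* = (-7.3257, -12.4481)


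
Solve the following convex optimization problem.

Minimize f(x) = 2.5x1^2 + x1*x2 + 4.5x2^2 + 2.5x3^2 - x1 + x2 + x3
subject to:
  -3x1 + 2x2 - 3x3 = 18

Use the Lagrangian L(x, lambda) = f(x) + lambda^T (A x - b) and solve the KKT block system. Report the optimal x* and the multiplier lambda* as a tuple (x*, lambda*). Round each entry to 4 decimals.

Form the Lagrangian:
  L(x, lambda) = (1/2) x^T Q x + c^T x + lambda^T (A x - b)
Stationarity (grad_x L = 0): Q x + c + A^T lambda = 0.
Primal feasibility: A x = b.

This gives the KKT block system:
  [ Q   A^T ] [ x     ]   [-c ]
  [ A    0  ] [ lambda ] = [ b ]

Solving the linear system:
  x*      = (-2.5421, 1.1051, -2.7211)
  lambda* = (-4.2019)
  f(x*)   = 38.2799

x* = (-2.5421, 1.1051, -2.7211), lambda* = (-4.2019)


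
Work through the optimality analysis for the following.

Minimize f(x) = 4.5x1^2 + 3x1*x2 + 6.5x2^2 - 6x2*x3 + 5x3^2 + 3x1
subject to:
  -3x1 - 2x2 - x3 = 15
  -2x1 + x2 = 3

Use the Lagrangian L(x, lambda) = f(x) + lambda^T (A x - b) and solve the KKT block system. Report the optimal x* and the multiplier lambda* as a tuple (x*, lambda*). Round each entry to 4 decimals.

Form the Lagrangian:
  L(x, lambda) = (1/2) x^T Q x + c^T x + lambda^T (A x - b)
Stationarity (grad_x L = 0): Q x + c + A^T lambda = 0.
Primal feasibility: A x = b.

This gives the KKT block system:
  [ Q   A^T ] [ x     ]   [-c ]
  [ A    0  ] [ lambda ] = [ b ]

Solving the linear system:
  x*      = (-2.6512, -2.3023, -2.4419)
  lambda* = (-10.6047, 2.0233)
  f(x*)   = 72.5233

x* = (-2.6512, -2.3023, -2.4419), lambda* = (-10.6047, 2.0233)


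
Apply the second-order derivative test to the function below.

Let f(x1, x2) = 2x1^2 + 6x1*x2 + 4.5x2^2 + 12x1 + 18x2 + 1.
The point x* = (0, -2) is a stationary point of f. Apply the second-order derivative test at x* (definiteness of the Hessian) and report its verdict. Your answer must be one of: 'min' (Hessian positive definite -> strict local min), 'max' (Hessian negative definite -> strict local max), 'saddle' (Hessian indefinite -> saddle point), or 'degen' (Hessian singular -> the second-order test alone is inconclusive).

Compute the Hessian H = grad^2 f:
  H = [[4, 6], [6, 9]]
Verify stationarity: grad f(x*) = H x* + g = (0, 0).
Eigenvalues of H: 0, 13.
H has a zero eigenvalue (singular; positive semidefinite but not definite), so H is neither positive definite, negative definite, nor indefinite. The second-order test alone is inconclusive -> degen.
(Indeed, f is constant along the null direction of H through x*, so x* is not a strict local extremum.)

degen


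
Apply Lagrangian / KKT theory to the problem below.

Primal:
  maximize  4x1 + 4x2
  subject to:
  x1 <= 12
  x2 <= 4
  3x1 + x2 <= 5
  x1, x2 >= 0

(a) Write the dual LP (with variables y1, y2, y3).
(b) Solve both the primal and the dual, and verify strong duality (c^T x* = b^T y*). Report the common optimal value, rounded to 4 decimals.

The standard primal-dual pair for 'max c^T x s.t. A x <= b, x >= 0' is:
  Dual:  min b^T y  s.t.  A^T y >= c,  y >= 0.

So the dual LP is:
  minimize  12y1 + 4y2 + 5y3
  subject to:
    y1 + 3y3 >= 4
    y2 + y3 >= 4
    y1, y2, y3 >= 0

Solving the primal: x* = (0.3333, 4).
  primal value c^T x* = 17.3333.
Solving the dual: y* = (0, 2.6667, 1.3333).
  dual value b^T y* = 17.3333.
Strong duality: c^T x* = b^T y*. Confirmed.

17.3333


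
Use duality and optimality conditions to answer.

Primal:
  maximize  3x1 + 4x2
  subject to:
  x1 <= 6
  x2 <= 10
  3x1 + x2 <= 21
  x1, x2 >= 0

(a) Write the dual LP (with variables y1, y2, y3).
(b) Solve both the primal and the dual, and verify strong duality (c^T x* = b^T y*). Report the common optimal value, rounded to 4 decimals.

The standard primal-dual pair for 'max c^T x s.t. A x <= b, x >= 0' is:
  Dual:  min b^T y  s.t.  A^T y >= c,  y >= 0.

So the dual LP is:
  minimize  6y1 + 10y2 + 21y3
  subject to:
    y1 + 3y3 >= 3
    y2 + y3 >= 4
    y1, y2, y3 >= 0

Solving the primal: x* = (3.6667, 10).
  primal value c^T x* = 51.
Solving the dual: y* = (0, 3, 1).
  dual value b^T y* = 51.
Strong duality: c^T x* = b^T y*. Confirmed.

51


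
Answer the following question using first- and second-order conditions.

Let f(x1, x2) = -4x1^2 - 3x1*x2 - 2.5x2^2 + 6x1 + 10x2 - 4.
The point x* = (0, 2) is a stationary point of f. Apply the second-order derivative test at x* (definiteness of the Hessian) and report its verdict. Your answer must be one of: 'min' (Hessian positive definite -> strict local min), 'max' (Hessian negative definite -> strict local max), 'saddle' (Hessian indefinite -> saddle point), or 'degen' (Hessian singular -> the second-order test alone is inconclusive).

Compute the Hessian H = grad^2 f:
  H = [[-8, -3], [-3, -5]]
Verify stationarity: grad f(x*) = H x* + g = (0, 0).
Eigenvalues of H: -9.8541, -3.1459.
Both eigenvalues < 0, so H is negative definite -> x* is a strict local max.

max


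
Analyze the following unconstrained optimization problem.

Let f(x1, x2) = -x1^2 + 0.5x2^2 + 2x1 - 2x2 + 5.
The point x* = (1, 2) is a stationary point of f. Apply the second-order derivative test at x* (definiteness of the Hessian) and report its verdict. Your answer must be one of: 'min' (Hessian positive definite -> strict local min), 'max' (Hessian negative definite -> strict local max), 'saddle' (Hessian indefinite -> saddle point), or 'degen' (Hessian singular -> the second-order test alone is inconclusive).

Compute the Hessian H = grad^2 f:
  H = [[-2, 0], [0, 1]]
Verify stationarity: grad f(x*) = H x* + g = (0, 0).
Eigenvalues of H: -2, 1.
Eigenvalues have mixed signs, so H is indefinite -> x* is a saddle point.

saddle


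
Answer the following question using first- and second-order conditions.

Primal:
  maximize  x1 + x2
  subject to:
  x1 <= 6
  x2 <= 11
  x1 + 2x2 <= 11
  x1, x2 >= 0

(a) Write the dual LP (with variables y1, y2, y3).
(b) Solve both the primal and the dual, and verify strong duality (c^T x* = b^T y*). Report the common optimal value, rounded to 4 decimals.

The standard primal-dual pair for 'max c^T x s.t. A x <= b, x >= 0' is:
  Dual:  min b^T y  s.t.  A^T y >= c,  y >= 0.

So the dual LP is:
  minimize  6y1 + 11y2 + 11y3
  subject to:
    y1 + y3 >= 1
    y2 + 2y3 >= 1
    y1, y2, y3 >= 0

Solving the primal: x* = (6, 2.5).
  primal value c^T x* = 8.5.
Solving the dual: y* = (0.5, 0, 0.5).
  dual value b^T y* = 8.5.
Strong duality: c^T x* = b^T y*. Confirmed.

8.5


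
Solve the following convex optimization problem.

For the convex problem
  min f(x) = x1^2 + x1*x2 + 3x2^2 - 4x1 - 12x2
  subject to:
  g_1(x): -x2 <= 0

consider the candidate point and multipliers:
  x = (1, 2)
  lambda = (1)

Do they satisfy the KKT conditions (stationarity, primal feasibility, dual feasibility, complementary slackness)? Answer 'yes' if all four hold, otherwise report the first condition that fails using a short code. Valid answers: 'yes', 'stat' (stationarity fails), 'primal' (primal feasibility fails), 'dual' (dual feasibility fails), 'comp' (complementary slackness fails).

Gradient of f: grad f(x) = Q x + c = (0, 1)
Constraint values g_i(x) = a_i^T x - b_i:
  g_1((1, 2)) = -2
Stationarity residual: grad f(x) + sum_i lambda_i a_i = (0, 0)
  -> stationarity OK
Primal feasibility (all g_i <= 0): OK
Dual feasibility (all lambda_i >= 0): OK
Complementary slackness (lambda_i * g_i(x) = 0 for all i): FAILS

Verdict: the first failing condition is complementary_slackness -> comp.

comp


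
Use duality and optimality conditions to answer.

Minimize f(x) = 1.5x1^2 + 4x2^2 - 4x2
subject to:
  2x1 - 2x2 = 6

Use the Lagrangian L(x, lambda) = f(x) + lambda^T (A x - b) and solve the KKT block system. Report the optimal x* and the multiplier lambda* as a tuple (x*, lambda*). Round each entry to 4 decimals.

Form the Lagrangian:
  L(x, lambda) = (1/2) x^T Q x + c^T x + lambda^T (A x - b)
Stationarity (grad_x L = 0): Q x + c + A^T lambda = 0.
Primal feasibility: A x = b.

This gives the KKT block system:
  [ Q   A^T ] [ x     ]   [-c ]
  [ A    0  ] [ lambda ] = [ b ]

Solving the linear system:
  x*      = (2.5455, -0.4545)
  lambda* = (-3.8182)
  f(x*)   = 12.3636

x* = (2.5455, -0.4545), lambda* = (-3.8182)


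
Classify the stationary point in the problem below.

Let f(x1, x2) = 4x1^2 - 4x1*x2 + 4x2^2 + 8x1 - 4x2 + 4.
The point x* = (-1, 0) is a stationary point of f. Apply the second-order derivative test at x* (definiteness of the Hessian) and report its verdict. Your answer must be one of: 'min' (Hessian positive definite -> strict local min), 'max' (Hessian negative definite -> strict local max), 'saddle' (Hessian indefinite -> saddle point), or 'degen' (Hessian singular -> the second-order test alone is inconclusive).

Compute the Hessian H = grad^2 f:
  H = [[8, -4], [-4, 8]]
Verify stationarity: grad f(x*) = H x* + g = (0, 0).
Eigenvalues of H: 4, 12.
Both eigenvalues > 0, so H is positive definite -> x* is a strict local min.

min


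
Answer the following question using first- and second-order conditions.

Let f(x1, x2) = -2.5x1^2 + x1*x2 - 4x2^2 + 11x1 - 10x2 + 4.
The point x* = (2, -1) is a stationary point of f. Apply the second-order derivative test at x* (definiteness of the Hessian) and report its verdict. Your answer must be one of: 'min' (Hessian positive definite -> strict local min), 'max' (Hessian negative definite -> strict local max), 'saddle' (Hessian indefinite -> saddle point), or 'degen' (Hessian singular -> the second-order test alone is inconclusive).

Compute the Hessian H = grad^2 f:
  H = [[-5, 1], [1, -8]]
Verify stationarity: grad f(x*) = H x* + g = (0, 0).
Eigenvalues of H: -8.3028, -4.6972.
Both eigenvalues < 0, so H is negative definite -> x* is a strict local max.

max


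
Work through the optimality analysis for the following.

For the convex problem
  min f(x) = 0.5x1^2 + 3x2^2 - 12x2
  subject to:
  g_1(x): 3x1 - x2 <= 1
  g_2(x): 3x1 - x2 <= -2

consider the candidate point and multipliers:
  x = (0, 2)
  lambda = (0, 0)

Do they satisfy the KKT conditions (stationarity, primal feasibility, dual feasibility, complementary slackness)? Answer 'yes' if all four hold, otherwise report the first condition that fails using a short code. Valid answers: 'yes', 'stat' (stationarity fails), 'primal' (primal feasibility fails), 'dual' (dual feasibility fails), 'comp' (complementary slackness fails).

Gradient of f: grad f(x) = Q x + c = (0, 0)
Constraint values g_i(x) = a_i^T x - b_i:
  g_1((0, 2)) = -3
  g_2((0, 2)) = 0
Stationarity residual: grad f(x) + sum_i lambda_i a_i = (0, 0)
  -> stationarity OK
Primal feasibility (all g_i <= 0): OK
Dual feasibility (all lambda_i >= 0): OK
Complementary slackness (lambda_i * g_i(x) = 0 for all i): OK

Verdict: yes, KKT holds.

yes


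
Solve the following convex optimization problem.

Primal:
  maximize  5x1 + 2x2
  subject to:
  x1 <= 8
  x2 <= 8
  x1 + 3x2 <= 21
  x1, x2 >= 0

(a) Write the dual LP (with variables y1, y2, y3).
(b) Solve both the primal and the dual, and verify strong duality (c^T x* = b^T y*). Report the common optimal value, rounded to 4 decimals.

The standard primal-dual pair for 'max c^T x s.t. A x <= b, x >= 0' is:
  Dual:  min b^T y  s.t.  A^T y >= c,  y >= 0.

So the dual LP is:
  minimize  8y1 + 8y2 + 21y3
  subject to:
    y1 + y3 >= 5
    y2 + 3y3 >= 2
    y1, y2, y3 >= 0

Solving the primal: x* = (8, 4.3333).
  primal value c^T x* = 48.6667.
Solving the dual: y* = (4.3333, 0, 0.6667).
  dual value b^T y* = 48.6667.
Strong duality: c^T x* = b^T y*. Confirmed.

48.6667


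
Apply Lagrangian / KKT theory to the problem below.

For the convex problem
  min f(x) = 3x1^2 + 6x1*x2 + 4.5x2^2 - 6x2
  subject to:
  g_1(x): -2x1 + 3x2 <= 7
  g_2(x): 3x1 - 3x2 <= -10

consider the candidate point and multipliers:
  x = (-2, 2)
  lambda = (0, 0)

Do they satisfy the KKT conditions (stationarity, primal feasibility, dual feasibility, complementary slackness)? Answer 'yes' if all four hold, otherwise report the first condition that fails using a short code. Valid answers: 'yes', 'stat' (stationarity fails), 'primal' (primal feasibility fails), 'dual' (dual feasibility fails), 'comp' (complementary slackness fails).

Gradient of f: grad f(x) = Q x + c = (0, 0)
Constraint values g_i(x) = a_i^T x - b_i:
  g_1((-2, 2)) = 3
  g_2((-2, 2)) = -2
Stationarity residual: grad f(x) + sum_i lambda_i a_i = (0, 0)
  -> stationarity OK
Primal feasibility (all g_i <= 0): FAILS
Dual feasibility (all lambda_i >= 0): OK
Complementary slackness (lambda_i * g_i(x) = 0 for all i): OK

Verdict: the first failing condition is primal_feasibility -> primal.

primal


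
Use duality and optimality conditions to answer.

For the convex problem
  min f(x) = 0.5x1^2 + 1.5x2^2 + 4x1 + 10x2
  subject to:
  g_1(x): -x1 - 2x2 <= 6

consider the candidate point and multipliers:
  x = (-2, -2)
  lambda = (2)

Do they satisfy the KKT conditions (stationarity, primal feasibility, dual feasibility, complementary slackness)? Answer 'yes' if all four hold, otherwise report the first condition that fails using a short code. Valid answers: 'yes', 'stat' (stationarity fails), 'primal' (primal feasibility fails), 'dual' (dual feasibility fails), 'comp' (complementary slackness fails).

Gradient of f: grad f(x) = Q x + c = (2, 4)
Constraint values g_i(x) = a_i^T x - b_i:
  g_1((-2, -2)) = 0
Stationarity residual: grad f(x) + sum_i lambda_i a_i = (0, 0)
  -> stationarity OK
Primal feasibility (all g_i <= 0): OK
Dual feasibility (all lambda_i >= 0): OK
Complementary slackness (lambda_i * g_i(x) = 0 for all i): OK

Verdict: yes, KKT holds.

yes


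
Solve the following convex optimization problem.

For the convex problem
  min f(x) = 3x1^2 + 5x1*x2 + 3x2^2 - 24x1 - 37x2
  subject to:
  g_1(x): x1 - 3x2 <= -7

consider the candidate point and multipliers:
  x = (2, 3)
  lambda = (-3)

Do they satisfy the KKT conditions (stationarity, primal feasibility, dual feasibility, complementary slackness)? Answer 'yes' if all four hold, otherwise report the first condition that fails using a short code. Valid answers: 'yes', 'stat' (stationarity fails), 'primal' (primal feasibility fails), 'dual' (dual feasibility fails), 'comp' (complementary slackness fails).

Gradient of f: grad f(x) = Q x + c = (3, -9)
Constraint values g_i(x) = a_i^T x - b_i:
  g_1((2, 3)) = 0
Stationarity residual: grad f(x) + sum_i lambda_i a_i = (0, 0)
  -> stationarity OK
Primal feasibility (all g_i <= 0): OK
Dual feasibility (all lambda_i >= 0): FAILS
Complementary slackness (lambda_i * g_i(x) = 0 for all i): OK

Verdict: the first failing condition is dual_feasibility -> dual.

dual


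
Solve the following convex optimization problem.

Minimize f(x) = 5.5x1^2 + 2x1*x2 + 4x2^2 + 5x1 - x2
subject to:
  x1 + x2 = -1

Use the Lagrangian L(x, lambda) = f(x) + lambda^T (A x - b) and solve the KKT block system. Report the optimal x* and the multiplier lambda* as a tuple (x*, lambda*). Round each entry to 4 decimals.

Form the Lagrangian:
  L(x, lambda) = (1/2) x^T Q x + c^T x + lambda^T (A x - b)
Stationarity (grad_x L = 0): Q x + c + A^T lambda = 0.
Primal feasibility: A x = b.

This gives the KKT block system:
  [ Q   A^T ] [ x     ]   [-c ]
  [ A    0  ] [ lambda ] = [ b ]

Solving the linear system:
  x*      = (-0.8, -0.2)
  lambda* = (4.2)
  f(x*)   = 0.2

x* = (-0.8, -0.2), lambda* = (4.2)


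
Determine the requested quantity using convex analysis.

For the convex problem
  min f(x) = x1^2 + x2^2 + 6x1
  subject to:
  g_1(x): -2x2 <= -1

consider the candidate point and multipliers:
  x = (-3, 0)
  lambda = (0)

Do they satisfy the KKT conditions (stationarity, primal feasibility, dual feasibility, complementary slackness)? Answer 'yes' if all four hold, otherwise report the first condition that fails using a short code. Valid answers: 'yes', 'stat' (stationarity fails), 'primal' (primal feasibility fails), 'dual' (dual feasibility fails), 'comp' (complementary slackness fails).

Gradient of f: grad f(x) = Q x + c = (0, 0)
Constraint values g_i(x) = a_i^T x - b_i:
  g_1((-3, 0)) = 1
Stationarity residual: grad f(x) + sum_i lambda_i a_i = (0, 0)
  -> stationarity OK
Primal feasibility (all g_i <= 0): FAILS
Dual feasibility (all lambda_i >= 0): OK
Complementary slackness (lambda_i * g_i(x) = 0 for all i): OK

Verdict: the first failing condition is primal_feasibility -> primal.

primal


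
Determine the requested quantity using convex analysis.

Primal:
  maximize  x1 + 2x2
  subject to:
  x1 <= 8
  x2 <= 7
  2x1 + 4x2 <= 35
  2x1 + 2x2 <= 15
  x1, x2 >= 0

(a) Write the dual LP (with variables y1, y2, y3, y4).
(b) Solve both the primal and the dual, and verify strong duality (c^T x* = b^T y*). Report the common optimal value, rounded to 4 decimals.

The standard primal-dual pair for 'max c^T x s.t. A x <= b, x >= 0' is:
  Dual:  min b^T y  s.t.  A^T y >= c,  y >= 0.

So the dual LP is:
  minimize  8y1 + 7y2 + 35y3 + 15y4
  subject to:
    y1 + 2y3 + 2y4 >= 1
    y2 + 4y3 + 2y4 >= 2
    y1, y2, y3, y4 >= 0

Solving the primal: x* = (0.5, 7).
  primal value c^T x* = 14.5.
Solving the dual: y* = (0, 1, 0, 0.5).
  dual value b^T y* = 14.5.
Strong duality: c^T x* = b^T y*. Confirmed.

14.5


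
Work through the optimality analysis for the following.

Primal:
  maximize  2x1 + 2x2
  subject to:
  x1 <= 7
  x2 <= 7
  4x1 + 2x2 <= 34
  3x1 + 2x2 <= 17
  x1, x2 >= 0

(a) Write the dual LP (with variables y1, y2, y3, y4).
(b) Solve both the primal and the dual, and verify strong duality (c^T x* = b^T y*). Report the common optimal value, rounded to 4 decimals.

The standard primal-dual pair for 'max c^T x s.t. A x <= b, x >= 0' is:
  Dual:  min b^T y  s.t.  A^T y >= c,  y >= 0.

So the dual LP is:
  minimize  7y1 + 7y2 + 34y3 + 17y4
  subject to:
    y1 + 4y3 + 3y4 >= 2
    y2 + 2y3 + 2y4 >= 2
    y1, y2, y3, y4 >= 0

Solving the primal: x* = (1, 7).
  primal value c^T x* = 16.
Solving the dual: y* = (0, 0.6667, 0, 0.6667).
  dual value b^T y* = 16.
Strong duality: c^T x* = b^T y*. Confirmed.

16


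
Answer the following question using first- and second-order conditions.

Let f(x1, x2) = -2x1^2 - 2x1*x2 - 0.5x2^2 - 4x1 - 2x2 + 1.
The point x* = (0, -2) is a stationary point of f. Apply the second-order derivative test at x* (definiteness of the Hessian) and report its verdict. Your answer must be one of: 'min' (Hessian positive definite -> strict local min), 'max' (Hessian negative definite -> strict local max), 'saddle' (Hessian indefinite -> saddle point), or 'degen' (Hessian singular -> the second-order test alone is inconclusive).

Compute the Hessian H = grad^2 f:
  H = [[-4, -2], [-2, -1]]
Verify stationarity: grad f(x*) = H x* + g = (0, 0).
Eigenvalues of H: -5, 0.
H has a zero eigenvalue (singular; negative semidefinite but not definite), so H is neither positive definite, negative definite, nor indefinite. The second-order test alone is inconclusive -> degen.
(Indeed, f is constant along the null direction of H through x*, so x* is not a strict local extremum.)

degen


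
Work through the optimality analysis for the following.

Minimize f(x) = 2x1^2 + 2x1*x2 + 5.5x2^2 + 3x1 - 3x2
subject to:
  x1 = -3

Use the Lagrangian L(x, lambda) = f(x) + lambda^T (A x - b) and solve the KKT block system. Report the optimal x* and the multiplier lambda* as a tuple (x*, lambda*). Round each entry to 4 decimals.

Form the Lagrangian:
  L(x, lambda) = (1/2) x^T Q x + c^T x + lambda^T (A x - b)
Stationarity (grad_x L = 0): Q x + c + A^T lambda = 0.
Primal feasibility: A x = b.

This gives the KKT block system:
  [ Q   A^T ] [ x     ]   [-c ]
  [ A    0  ] [ lambda ] = [ b ]

Solving the linear system:
  x*      = (-3, 0.8182)
  lambda* = (7.3636)
  f(x*)   = 5.3182

x* = (-3, 0.8182), lambda* = (7.3636)


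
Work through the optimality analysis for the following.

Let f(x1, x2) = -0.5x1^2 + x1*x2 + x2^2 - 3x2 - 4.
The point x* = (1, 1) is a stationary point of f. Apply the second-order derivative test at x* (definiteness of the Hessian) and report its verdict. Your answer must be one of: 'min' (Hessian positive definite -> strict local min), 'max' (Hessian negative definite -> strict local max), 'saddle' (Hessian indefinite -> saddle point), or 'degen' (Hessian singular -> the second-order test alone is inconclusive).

Compute the Hessian H = grad^2 f:
  H = [[-1, 1], [1, 2]]
Verify stationarity: grad f(x*) = H x* + g = (0, 0).
Eigenvalues of H: -1.3028, 2.3028.
Eigenvalues have mixed signs, so H is indefinite -> x* is a saddle point.

saddle


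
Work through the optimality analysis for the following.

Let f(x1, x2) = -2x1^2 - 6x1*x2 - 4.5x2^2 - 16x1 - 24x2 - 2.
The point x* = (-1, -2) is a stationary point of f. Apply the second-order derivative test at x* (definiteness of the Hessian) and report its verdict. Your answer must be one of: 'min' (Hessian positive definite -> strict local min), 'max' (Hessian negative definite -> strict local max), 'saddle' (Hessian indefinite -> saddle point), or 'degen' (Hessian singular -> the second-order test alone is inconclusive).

Compute the Hessian H = grad^2 f:
  H = [[-4, -6], [-6, -9]]
Verify stationarity: grad f(x*) = H x* + g = (0, 0).
Eigenvalues of H: -13, 0.
H has a zero eigenvalue (singular; negative semidefinite but not definite), so H is neither positive definite, negative definite, nor indefinite. The second-order test alone is inconclusive -> degen.
(Indeed, f is constant along the null direction of H through x*, so x* is not a strict local extremum.)

degen


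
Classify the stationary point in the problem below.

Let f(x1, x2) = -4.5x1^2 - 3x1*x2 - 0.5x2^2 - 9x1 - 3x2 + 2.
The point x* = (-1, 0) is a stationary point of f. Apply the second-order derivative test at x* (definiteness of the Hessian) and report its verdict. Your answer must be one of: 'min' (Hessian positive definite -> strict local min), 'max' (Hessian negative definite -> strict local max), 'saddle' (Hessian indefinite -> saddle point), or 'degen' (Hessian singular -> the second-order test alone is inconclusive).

Compute the Hessian H = grad^2 f:
  H = [[-9, -3], [-3, -1]]
Verify stationarity: grad f(x*) = H x* + g = (0, 0).
Eigenvalues of H: -10, 0.
H has a zero eigenvalue (singular; negative semidefinite but not definite), so H is neither positive definite, negative definite, nor indefinite. The second-order test alone is inconclusive -> degen.
(Indeed, f is constant along the null direction of H through x*, so x* is not a strict local extremum.)

degen


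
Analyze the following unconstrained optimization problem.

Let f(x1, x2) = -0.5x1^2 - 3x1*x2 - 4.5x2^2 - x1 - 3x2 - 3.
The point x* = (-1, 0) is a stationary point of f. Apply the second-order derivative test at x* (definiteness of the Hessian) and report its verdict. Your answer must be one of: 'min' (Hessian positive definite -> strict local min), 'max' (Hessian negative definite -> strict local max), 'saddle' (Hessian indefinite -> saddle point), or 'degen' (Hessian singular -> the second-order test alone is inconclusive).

Compute the Hessian H = grad^2 f:
  H = [[-1, -3], [-3, -9]]
Verify stationarity: grad f(x*) = H x* + g = (0, 0).
Eigenvalues of H: -10, 0.
H has a zero eigenvalue (singular; negative semidefinite but not definite), so H is neither positive definite, negative definite, nor indefinite. The second-order test alone is inconclusive -> degen.
(Indeed, f is constant along the null direction of H through x*, so x* is not a strict local extremum.)

degen


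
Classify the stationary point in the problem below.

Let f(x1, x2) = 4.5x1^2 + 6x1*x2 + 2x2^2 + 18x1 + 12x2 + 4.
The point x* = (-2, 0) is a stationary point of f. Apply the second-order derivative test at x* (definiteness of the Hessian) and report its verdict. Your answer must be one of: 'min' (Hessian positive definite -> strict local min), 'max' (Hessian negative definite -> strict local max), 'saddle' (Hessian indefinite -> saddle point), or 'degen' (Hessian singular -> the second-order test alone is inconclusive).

Compute the Hessian H = grad^2 f:
  H = [[9, 6], [6, 4]]
Verify stationarity: grad f(x*) = H x* + g = (0, 0).
Eigenvalues of H: 0, 13.
H has a zero eigenvalue (singular; positive semidefinite but not definite), so H is neither positive definite, negative definite, nor indefinite. The second-order test alone is inconclusive -> degen.
(Indeed, f is constant along the null direction of H through x*, so x* is not a strict local extremum.)

degen


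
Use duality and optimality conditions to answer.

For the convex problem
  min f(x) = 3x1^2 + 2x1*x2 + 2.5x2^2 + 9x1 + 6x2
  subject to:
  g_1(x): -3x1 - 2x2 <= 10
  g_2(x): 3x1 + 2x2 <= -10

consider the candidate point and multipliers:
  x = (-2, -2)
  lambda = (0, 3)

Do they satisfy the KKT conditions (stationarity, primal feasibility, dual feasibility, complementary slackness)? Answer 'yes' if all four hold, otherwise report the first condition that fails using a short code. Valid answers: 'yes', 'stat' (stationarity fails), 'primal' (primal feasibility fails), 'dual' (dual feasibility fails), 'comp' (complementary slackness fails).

Gradient of f: grad f(x) = Q x + c = (-7, -8)
Constraint values g_i(x) = a_i^T x - b_i:
  g_1((-2, -2)) = 0
  g_2((-2, -2)) = 0
Stationarity residual: grad f(x) + sum_i lambda_i a_i = (2, -2)
  -> stationarity FAILS
Primal feasibility (all g_i <= 0): OK
Dual feasibility (all lambda_i >= 0): OK
Complementary slackness (lambda_i * g_i(x) = 0 for all i): OK

Verdict: the first failing condition is stationarity -> stat.

stat


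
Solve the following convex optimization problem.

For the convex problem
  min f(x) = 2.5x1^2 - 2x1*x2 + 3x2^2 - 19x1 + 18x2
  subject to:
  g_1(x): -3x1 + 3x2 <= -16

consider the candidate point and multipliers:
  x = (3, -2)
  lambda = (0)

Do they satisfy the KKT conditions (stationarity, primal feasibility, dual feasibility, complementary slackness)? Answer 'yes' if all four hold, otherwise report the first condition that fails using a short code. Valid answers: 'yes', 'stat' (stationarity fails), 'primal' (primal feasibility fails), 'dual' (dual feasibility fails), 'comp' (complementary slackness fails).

Gradient of f: grad f(x) = Q x + c = (0, 0)
Constraint values g_i(x) = a_i^T x - b_i:
  g_1((3, -2)) = 1
Stationarity residual: grad f(x) + sum_i lambda_i a_i = (0, 0)
  -> stationarity OK
Primal feasibility (all g_i <= 0): FAILS
Dual feasibility (all lambda_i >= 0): OK
Complementary slackness (lambda_i * g_i(x) = 0 for all i): OK

Verdict: the first failing condition is primal_feasibility -> primal.

primal


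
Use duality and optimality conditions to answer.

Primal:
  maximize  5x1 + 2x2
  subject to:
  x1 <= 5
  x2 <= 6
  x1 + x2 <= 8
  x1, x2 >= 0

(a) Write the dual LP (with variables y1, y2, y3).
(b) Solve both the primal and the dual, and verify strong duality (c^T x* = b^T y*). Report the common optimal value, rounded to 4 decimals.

The standard primal-dual pair for 'max c^T x s.t. A x <= b, x >= 0' is:
  Dual:  min b^T y  s.t.  A^T y >= c,  y >= 0.

So the dual LP is:
  minimize  5y1 + 6y2 + 8y3
  subject to:
    y1 + y3 >= 5
    y2 + y3 >= 2
    y1, y2, y3 >= 0

Solving the primal: x* = (5, 3).
  primal value c^T x* = 31.
Solving the dual: y* = (3, 0, 2).
  dual value b^T y* = 31.
Strong duality: c^T x* = b^T y*. Confirmed.

31


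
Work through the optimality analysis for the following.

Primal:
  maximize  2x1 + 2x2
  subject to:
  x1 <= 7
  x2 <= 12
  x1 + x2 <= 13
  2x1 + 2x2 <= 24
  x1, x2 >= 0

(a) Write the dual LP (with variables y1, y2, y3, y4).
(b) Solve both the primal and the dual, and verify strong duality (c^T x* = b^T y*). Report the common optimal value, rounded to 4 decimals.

The standard primal-dual pair for 'max c^T x s.t. A x <= b, x >= 0' is:
  Dual:  min b^T y  s.t.  A^T y >= c,  y >= 0.

So the dual LP is:
  minimize  7y1 + 12y2 + 13y3 + 24y4
  subject to:
    y1 + y3 + 2y4 >= 2
    y2 + y3 + 2y4 >= 2
    y1, y2, y3, y4 >= 0

Solving the primal: x* = (0, 12).
  primal value c^T x* = 24.
Solving the dual: y* = (0, 0, 0, 1).
  dual value b^T y* = 24.
Strong duality: c^T x* = b^T y*. Confirmed.

24


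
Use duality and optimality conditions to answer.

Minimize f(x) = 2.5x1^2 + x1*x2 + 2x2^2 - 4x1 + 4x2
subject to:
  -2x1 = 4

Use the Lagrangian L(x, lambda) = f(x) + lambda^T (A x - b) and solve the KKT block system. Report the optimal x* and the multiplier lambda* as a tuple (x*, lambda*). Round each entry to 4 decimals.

Form the Lagrangian:
  L(x, lambda) = (1/2) x^T Q x + c^T x + lambda^T (A x - b)
Stationarity (grad_x L = 0): Q x + c + A^T lambda = 0.
Primal feasibility: A x = b.

This gives the KKT block system:
  [ Q   A^T ] [ x     ]   [-c ]
  [ A    0  ] [ lambda ] = [ b ]

Solving the linear system:
  x*      = (-2, -0.5)
  lambda* = (-7.25)
  f(x*)   = 17.5

x* = (-2, -0.5), lambda* = (-7.25)


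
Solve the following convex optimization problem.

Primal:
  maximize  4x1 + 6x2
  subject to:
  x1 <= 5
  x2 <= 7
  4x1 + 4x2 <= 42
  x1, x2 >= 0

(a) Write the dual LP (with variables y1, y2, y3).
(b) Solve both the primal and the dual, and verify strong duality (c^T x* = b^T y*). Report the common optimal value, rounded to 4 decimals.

The standard primal-dual pair for 'max c^T x s.t. A x <= b, x >= 0' is:
  Dual:  min b^T y  s.t.  A^T y >= c,  y >= 0.

So the dual LP is:
  minimize  5y1 + 7y2 + 42y3
  subject to:
    y1 + 4y3 >= 4
    y2 + 4y3 >= 6
    y1, y2, y3 >= 0

Solving the primal: x* = (3.5, 7).
  primal value c^T x* = 56.
Solving the dual: y* = (0, 2, 1).
  dual value b^T y* = 56.
Strong duality: c^T x* = b^T y*. Confirmed.

56


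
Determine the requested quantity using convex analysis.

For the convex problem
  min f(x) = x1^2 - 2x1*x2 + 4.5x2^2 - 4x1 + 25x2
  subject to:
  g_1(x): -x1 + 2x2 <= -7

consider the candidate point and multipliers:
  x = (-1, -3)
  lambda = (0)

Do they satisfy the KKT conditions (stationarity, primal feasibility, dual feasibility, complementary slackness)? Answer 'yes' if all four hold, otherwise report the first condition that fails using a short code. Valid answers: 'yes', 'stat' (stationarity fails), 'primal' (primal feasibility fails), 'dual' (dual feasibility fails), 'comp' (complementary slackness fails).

Gradient of f: grad f(x) = Q x + c = (0, 0)
Constraint values g_i(x) = a_i^T x - b_i:
  g_1((-1, -3)) = 2
Stationarity residual: grad f(x) + sum_i lambda_i a_i = (0, 0)
  -> stationarity OK
Primal feasibility (all g_i <= 0): FAILS
Dual feasibility (all lambda_i >= 0): OK
Complementary slackness (lambda_i * g_i(x) = 0 for all i): OK

Verdict: the first failing condition is primal_feasibility -> primal.

primal


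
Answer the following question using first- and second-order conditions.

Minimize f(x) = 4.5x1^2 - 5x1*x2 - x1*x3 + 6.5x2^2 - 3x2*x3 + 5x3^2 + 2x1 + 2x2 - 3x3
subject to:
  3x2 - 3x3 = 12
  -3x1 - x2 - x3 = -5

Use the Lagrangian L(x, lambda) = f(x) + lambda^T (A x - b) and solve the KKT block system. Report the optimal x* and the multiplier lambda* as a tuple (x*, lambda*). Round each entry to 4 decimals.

Form the Lagrangian:
  L(x, lambda) = (1/2) x^T Q x + c^T x + lambda^T (A x - b)
Stationarity (grad_x L = 0): Q x + c + A^T lambda = 0.
Primal feasibility: A x = b.

This gives the KKT block system:
  [ Q   A^T ] [ x     ]   [-c ]
  [ A    0  ] [ lambda ] = [ b ]

Solving the linear system:
  x*      = (1.4138, 2.3793, -1.6207)
  lambda* = (-9.7471, 1.4828)
  f(x*)   = 68.4138

x* = (1.4138, 2.3793, -1.6207), lambda* = (-9.7471, 1.4828)


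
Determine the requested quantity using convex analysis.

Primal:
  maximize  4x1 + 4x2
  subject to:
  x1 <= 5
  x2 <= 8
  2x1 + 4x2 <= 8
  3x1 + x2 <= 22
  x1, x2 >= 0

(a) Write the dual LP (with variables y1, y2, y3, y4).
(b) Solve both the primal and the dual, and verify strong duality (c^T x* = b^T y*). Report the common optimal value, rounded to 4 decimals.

The standard primal-dual pair for 'max c^T x s.t. A x <= b, x >= 0' is:
  Dual:  min b^T y  s.t.  A^T y >= c,  y >= 0.

So the dual LP is:
  minimize  5y1 + 8y2 + 8y3 + 22y4
  subject to:
    y1 + 2y3 + 3y4 >= 4
    y2 + 4y3 + y4 >= 4
    y1, y2, y3, y4 >= 0

Solving the primal: x* = (4, 0).
  primal value c^T x* = 16.
Solving the dual: y* = (0, 0, 2, 0).
  dual value b^T y* = 16.
Strong duality: c^T x* = b^T y*. Confirmed.

16


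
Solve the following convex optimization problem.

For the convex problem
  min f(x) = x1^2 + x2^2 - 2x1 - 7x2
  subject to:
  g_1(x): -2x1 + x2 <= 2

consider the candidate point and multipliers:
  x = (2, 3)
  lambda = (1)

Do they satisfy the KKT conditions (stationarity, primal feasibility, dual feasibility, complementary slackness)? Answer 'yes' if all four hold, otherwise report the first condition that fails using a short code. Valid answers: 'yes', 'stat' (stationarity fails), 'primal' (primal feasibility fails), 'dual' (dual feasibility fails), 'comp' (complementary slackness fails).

Gradient of f: grad f(x) = Q x + c = (2, -1)
Constraint values g_i(x) = a_i^T x - b_i:
  g_1((2, 3)) = -3
Stationarity residual: grad f(x) + sum_i lambda_i a_i = (0, 0)
  -> stationarity OK
Primal feasibility (all g_i <= 0): OK
Dual feasibility (all lambda_i >= 0): OK
Complementary slackness (lambda_i * g_i(x) = 0 for all i): FAILS

Verdict: the first failing condition is complementary_slackness -> comp.

comp


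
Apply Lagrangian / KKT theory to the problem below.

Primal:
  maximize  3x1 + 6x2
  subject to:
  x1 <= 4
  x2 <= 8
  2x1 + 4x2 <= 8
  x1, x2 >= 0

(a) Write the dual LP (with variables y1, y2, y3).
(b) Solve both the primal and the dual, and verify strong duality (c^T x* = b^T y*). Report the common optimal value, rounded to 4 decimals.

The standard primal-dual pair for 'max c^T x s.t. A x <= b, x >= 0' is:
  Dual:  min b^T y  s.t.  A^T y >= c,  y >= 0.

So the dual LP is:
  minimize  4y1 + 8y2 + 8y3
  subject to:
    y1 + 2y3 >= 3
    y2 + 4y3 >= 6
    y1, y2, y3 >= 0

Solving the primal: x* = (0, 2).
  primal value c^T x* = 12.
Solving the dual: y* = (0, 0, 1.5).
  dual value b^T y* = 12.
Strong duality: c^T x* = b^T y*. Confirmed.

12


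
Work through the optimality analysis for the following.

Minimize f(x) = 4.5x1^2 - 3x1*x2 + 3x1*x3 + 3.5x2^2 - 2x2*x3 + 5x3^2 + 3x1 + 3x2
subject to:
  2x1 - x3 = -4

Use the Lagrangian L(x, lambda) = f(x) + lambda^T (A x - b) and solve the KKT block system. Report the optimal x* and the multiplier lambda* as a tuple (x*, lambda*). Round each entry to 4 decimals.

Form the Lagrangian:
  L(x, lambda) = (1/2) x^T Q x + c^T x + lambda^T (A x - b)
Stationarity (grad_x L = 0): Q x + c + A^T lambda = 0.
Primal feasibility: A x = b.

This gives the KKT block system:
  [ Q   A^T ] [ x     ]   [-c ]
  [ A    0  ] [ lambda ] = [ b ]

Solving the linear system:
  x*      = (-1.6667, -0.9524, 0.6667)
  lambda* = (3.5714)
  f(x*)   = 3.2143

x* = (-1.6667, -0.9524, 0.6667), lambda* = (3.5714)
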